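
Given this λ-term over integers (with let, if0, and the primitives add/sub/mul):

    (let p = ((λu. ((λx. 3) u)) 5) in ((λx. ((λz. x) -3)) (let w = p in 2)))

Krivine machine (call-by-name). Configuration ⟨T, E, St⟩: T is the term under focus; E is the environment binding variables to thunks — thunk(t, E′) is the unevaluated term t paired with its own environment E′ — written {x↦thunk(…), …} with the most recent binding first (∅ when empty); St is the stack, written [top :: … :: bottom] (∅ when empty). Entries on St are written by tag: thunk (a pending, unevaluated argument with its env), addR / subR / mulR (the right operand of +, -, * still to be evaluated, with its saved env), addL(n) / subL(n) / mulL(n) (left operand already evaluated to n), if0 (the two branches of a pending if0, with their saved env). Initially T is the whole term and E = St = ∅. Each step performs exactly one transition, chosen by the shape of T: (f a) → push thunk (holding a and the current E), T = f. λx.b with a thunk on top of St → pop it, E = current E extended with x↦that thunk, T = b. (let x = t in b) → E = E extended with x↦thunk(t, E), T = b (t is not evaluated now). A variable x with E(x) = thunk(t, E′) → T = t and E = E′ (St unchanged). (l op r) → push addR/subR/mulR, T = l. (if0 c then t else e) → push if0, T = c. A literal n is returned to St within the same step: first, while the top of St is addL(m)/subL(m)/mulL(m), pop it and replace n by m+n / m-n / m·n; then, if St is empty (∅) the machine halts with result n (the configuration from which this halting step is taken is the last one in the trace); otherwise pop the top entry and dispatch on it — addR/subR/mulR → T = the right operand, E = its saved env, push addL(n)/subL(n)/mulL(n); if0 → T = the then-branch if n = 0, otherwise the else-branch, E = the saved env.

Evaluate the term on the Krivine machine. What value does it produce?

Answer: 2

Machine steps:
t=0: <T=(let p = ((λu. ((λx. 3) u)) 5) in ((λx. ((λz. x) -3)) (let w = p in 2))), E=∅, St=∅>
t=1: <T=((λx. ((λz. x) -3)) (let w = p in 2)), E={p↦thunk(((λu. ((λx. 3) u)) 5), ∅)}, St=∅>
t=2: <T=(λx. ((λz. x) -3)), E={p↦thunk(((λu. ((λx. 3) u)) 5), ∅)}, St=[thunk]>
t=3: <T=((λz. x) -3), E={x↦thunk((let w = p in 2), {p↦thunk(((λu. ((λx. 3) u)) 5), ∅)}), p↦thunk(((λu. ((λx. 3) u)) 5), ∅)}, St=∅>
t=4: <T=(λz. x), E={x↦thunk((let w = p in 2), {p↦thunk(((λu. ((λx. 3) u)) 5), ∅)}), p↦thunk(((λu. ((λx. 3) u)) 5), ∅)}, St=[thunk]>
t=5: <T=x, E={z↦thunk(-3, {x↦thunk((let w = p in 2), {p↦thunk(((λu. ((λx. 3) u)) 5), ∅)}), p↦thunk(((λu. ((λx. 3) u)) 5), ∅)}), x↦thunk((let w = p in 2), {p↦thunk(((λu. ((λx. 3) u)) 5), ∅)}), p↦thunk(((λu. ((λx. 3) u)) 5), ∅)}, St=∅>
t=6: <T=(let w = p in 2), E={p↦thunk(((λu. ((λx. 3) u)) 5), ∅)}, St=∅>
t=7: <T=2, E={w↦thunk(p, {p↦thunk(((λu. ((λx. 3) u)) 5), ∅)}), p↦thunk(((λu. ((λx. 3) u)) 5), ∅)}, St=∅>
→ final value 2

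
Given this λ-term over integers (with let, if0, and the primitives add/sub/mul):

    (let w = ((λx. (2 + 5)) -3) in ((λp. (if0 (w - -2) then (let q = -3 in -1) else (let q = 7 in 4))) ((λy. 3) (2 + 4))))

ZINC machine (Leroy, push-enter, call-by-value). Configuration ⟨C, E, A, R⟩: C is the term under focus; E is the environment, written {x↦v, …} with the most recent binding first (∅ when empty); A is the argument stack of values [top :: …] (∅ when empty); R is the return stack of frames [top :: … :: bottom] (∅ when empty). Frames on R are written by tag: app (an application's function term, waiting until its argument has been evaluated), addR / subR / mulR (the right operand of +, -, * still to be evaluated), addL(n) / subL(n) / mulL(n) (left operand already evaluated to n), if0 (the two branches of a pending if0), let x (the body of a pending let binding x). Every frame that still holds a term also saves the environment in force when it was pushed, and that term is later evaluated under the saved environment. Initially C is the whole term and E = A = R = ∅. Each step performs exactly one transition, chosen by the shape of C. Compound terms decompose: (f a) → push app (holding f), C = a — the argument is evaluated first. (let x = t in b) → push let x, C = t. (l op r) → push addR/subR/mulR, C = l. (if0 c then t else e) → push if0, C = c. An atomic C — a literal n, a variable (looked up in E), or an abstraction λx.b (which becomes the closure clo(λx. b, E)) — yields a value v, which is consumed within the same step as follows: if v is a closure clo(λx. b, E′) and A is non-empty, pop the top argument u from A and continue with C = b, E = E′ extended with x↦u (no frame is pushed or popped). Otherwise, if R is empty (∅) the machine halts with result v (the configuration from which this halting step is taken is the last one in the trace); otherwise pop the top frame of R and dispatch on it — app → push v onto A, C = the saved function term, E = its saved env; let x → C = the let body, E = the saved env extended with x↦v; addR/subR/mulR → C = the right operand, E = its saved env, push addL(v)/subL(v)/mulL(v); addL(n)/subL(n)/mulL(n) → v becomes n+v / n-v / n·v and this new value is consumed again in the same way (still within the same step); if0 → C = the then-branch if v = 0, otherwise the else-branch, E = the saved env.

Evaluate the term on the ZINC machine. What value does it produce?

Answer: 4

Derivation:
[0] <C=(let w = ((λx. (2 + 5)) -3) in ((λp. (if0 (w - -2) then (let q = -3 in -1) else (let q = 7 in 4))) ((λy. 3) (2 + 4)))), E=∅, A=∅, R=∅>
[1] <C=((λx. (2 + 5)) -3), E=∅, A=∅, R=[let w]>
[2] <C=-3, E=∅, A=∅, R=[app :: let w]>
[3] <C=(λx. (2 + 5)), E=∅, A=[-3], R=[let w]>
[4] <C=(2 + 5), E={x↦-3}, A=∅, R=[let w]>
[5] <C=2, E={x↦-3}, A=∅, R=[addR :: let w]>
[6] <C=5, E={x↦-3}, A=∅, R=[addL(2) :: let w]>
[7] <C=((λp. (if0 (w - -2) then (let q = -3 in -1) else (let q = 7 in 4))) ((λy. 3) (2 + 4))), E={w↦7}, A=∅, R=∅>
[8] <C=((λy. 3) (2 + 4)), E={w↦7}, A=∅, R=[app]>
[9] <C=(2 + 4), E={w↦7}, A=∅, R=[app :: app]>
[10] <C=2, E={w↦7}, A=∅, R=[addR :: app :: app]>
[11] <C=4, E={w↦7}, A=∅, R=[addL(2) :: app :: app]>
[12] <C=(λy. 3), E={w↦7}, A=[6], R=[app]>
[13] <C=3, E={y↦6, w↦7}, A=∅, R=[app]>
[14] <C=(λp. (if0 (w - -2) then (let q = -3 in -1) else (let q = 7 in 4))), E={w↦7}, A=[3], R=∅>
[15] <C=(if0 (w - -2) then (let q = -3 in -1) else (let q = 7 in 4)), E={p↦3, w↦7}, A=∅, R=∅>
[16] <C=(w - -2), E={p↦3, w↦7}, A=∅, R=[if0]>
[17] <C=w, E={p↦3, w↦7}, A=∅, R=[subR :: if0]>
[18] <C=-2, E={p↦3, w↦7}, A=∅, R=[subL(7) :: if0]>
[19] <C=(let q = 7 in 4), E={p↦3, w↦7}, A=∅, R=∅>
[20] <C=7, E={p↦3, w↦7}, A=∅, R=[let q]>
[21] <C=4, E={q↦7, p↦3, w↦7}, A=∅, R=∅>
→ final value 4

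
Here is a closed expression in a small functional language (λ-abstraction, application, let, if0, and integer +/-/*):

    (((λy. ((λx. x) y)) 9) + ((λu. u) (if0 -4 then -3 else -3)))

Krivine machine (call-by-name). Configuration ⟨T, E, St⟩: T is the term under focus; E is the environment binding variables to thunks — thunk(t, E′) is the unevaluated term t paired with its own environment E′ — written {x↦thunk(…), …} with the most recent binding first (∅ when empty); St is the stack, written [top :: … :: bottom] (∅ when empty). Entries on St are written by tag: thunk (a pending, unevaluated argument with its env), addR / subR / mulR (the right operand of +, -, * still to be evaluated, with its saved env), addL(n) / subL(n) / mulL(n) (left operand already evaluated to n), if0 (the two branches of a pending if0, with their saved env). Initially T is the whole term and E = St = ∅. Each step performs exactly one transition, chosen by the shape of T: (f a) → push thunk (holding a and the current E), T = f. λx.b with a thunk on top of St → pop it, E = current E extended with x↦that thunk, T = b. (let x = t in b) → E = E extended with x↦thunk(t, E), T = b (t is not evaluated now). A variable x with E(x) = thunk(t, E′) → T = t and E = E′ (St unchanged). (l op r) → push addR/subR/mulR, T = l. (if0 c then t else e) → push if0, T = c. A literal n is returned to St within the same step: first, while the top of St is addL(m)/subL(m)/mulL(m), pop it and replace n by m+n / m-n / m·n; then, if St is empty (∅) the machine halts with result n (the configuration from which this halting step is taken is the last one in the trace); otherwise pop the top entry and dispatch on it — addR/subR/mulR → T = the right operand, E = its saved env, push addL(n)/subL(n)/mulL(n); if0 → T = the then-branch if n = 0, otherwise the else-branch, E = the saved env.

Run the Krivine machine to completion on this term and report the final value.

Answer: 6

Machine steps:
0. [T=(((λy. ((λx. x) y)) 9) + ((λu. u) (if0 -4 then -3 else -3))) | E=∅ | St=∅]
1. [T=((λy. ((λx. x) y)) 9) | E=∅ | St=[addR]]
2. [T=(λy. ((λx. x) y)) | E=∅ | St=[thunk :: addR]]
3. [T=((λx. x) y) | E={y↦thunk(9, ∅)} | St=[addR]]
4. [T=(λx. x) | E={y↦thunk(9, ∅)} | St=[thunk :: addR]]
5. [T=x | E={x↦thunk(y, {y↦thunk(9, ∅)}), y↦thunk(9, ∅)} | St=[addR]]
6. [T=y | E={y↦thunk(9, ∅)} | St=[addR]]
7. [T=9 | E=∅ | St=[addR]]
8. [T=((λu. u) (if0 -4 then -3 else -3)) | E=∅ | St=[addL(9)]]
9. [T=(λu. u) | E=∅ | St=[thunk :: addL(9)]]
10. [T=u | E={u↦thunk((if0 -4 then -3 else -3), ∅)} | St=[addL(9)]]
11. [T=(if0 -4 then -3 else -3) | E=∅ | St=[addL(9)]]
12. [T=-4 | E=∅ | St=[if0 :: addL(9)]]
13. [T=-3 | E=∅ | St=[addL(9)]]
→ final value 6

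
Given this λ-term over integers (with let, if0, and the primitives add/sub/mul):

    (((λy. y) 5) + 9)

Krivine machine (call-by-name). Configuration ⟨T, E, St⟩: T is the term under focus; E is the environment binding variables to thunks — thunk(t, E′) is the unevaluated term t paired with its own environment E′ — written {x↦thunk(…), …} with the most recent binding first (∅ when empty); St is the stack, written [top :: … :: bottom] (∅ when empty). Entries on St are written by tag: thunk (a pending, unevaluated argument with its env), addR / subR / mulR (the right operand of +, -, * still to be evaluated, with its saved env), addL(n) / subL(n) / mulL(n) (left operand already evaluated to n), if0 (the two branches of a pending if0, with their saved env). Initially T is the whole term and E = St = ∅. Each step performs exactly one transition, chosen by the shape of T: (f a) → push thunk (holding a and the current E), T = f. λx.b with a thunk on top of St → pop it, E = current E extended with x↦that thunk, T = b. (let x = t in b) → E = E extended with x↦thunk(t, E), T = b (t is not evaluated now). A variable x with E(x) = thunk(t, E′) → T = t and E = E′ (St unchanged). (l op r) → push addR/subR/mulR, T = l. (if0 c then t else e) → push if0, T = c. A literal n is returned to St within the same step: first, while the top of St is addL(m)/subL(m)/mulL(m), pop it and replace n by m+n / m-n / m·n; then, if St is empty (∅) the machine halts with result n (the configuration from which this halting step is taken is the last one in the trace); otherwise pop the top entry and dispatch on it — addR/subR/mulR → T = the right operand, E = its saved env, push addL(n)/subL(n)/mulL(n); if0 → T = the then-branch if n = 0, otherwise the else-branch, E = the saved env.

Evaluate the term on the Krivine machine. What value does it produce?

Answer: 14

Machine steps:
step 0: [T=(((λy. y) 5) + 9) | E=∅ | St=∅]
step 1: [T=((λy. y) 5) | E=∅ | St=[addR]]
step 2: [T=(λy. y) | E=∅ | St=[thunk :: addR]]
step 3: [T=y | E={y↦thunk(5, ∅)} | St=[addR]]
step 4: [T=5 | E=∅ | St=[addR]]
step 5: [T=9 | E=∅ | St=[addL(5)]]
→ final value 14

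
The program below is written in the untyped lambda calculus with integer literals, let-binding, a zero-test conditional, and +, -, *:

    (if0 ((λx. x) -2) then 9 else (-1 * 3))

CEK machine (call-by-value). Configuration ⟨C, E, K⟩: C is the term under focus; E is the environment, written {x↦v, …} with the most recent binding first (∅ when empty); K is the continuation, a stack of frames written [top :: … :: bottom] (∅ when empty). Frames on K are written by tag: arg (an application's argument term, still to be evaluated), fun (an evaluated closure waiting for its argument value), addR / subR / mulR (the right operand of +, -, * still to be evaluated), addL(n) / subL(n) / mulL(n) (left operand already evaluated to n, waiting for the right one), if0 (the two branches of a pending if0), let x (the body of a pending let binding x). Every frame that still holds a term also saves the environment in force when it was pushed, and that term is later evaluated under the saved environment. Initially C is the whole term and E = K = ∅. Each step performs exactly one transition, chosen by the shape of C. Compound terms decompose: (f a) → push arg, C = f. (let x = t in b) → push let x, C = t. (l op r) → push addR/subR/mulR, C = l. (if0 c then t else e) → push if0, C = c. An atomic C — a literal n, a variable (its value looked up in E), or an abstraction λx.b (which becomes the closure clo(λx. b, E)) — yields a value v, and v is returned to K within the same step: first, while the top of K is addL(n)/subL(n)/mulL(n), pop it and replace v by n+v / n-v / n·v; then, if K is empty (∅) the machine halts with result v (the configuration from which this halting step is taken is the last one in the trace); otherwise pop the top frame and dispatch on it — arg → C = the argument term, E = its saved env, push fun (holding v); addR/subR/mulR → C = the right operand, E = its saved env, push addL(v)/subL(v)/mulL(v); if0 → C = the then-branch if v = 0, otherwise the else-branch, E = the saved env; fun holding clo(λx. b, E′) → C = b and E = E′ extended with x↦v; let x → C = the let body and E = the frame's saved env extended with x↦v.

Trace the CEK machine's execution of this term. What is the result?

Answer: -3

Derivation:
step 0: <C=(if0 ((λx. x) -2) then 9 else (-1 * 3)), E=∅, K=∅>
step 1: <C=((λx. x) -2), E=∅, K=[if0]>
step 2: <C=(λx. x), E=∅, K=[arg :: if0]>
step 3: <C=-2, E=∅, K=[fun :: if0]>
step 4: <C=x, E={x↦-2}, K=[if0]>
step 5: <C=(-1 * 3), E=∅, K=∅>
step 6: <C=-1, E=∅, K=[mulR]>
step 7: <C=3, E=∅, K=[mulL(-1)]>
→ final value -3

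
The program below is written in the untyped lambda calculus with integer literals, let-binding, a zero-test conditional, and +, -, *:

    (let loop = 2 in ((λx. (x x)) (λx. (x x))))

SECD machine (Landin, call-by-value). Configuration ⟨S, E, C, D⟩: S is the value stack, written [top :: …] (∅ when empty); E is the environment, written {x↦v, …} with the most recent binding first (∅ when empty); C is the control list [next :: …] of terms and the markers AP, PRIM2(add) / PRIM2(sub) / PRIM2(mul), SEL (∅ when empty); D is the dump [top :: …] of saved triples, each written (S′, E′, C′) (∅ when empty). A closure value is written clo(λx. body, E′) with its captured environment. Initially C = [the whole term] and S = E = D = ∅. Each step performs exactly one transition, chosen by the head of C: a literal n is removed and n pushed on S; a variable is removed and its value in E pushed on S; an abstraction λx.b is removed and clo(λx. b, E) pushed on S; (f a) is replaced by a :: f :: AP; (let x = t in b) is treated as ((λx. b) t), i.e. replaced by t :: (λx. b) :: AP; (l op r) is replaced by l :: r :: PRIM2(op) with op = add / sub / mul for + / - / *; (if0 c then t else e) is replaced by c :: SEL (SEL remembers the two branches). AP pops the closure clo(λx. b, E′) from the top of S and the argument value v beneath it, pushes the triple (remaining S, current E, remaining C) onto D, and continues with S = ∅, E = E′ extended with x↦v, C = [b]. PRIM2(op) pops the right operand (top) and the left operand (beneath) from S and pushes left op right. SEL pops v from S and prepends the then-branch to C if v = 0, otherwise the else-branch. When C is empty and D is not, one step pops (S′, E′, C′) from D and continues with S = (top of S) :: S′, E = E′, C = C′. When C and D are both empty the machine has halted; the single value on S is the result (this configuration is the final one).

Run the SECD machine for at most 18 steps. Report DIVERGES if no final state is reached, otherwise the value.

Answer: DIVERGES (no final state within 18 steps)

Derivation:
step 0: <S=∅, E=∅, C=[(let loop = 2 in ((λx. (x x)) (λx. (x x))))], D=∅>
step 1: <S=∅, E=∅, C=[2 :: (λloop. ((λx. (x x)) (λx. (x x)))) :: AP], D=∅>
step 2: <S=[2], E=∅, C=[(λloop. ((λx. (x x)) (λx. (x x)))) :: AP], D=∅>
step 3: <S=[clo(λloop. ((λx. (x x)) (λx. (x x))), ∅) :: 2], E=∅, C=[AP], D=∅>
step 4: <S=∅, E={loop↦2}, C=[((λx. (x x)) (λx. (x x)))], D=[(∅, ∅, ∅)]>
step 5: <S=∅, E={loop↦2}, C=[(λx. (x x)) :: (λx. (x x)) :: AP], D=[(∅, ∅, ∅)]>
step 6: <S=[clo(λx. (x x), {loop↦2})], E={loop↦2}, C=[(λx. (x x)) :: AP], D=[(∅, ∅, ∅)]>
step 7: <S=[clo(λx. (x x), {loop↦2}) :: clo(λx. (x x), {loop↦2})], E={loop↦2}, C=[AP], D=[(∅, ∅, ∅)]>
step 8: <S=∅, E={x↦clo(λx. (x x), {loop↦2}), loop↦2}, C=[(x x)], D=[(∅, {loop↦2}, ∅) :: (∅, ∅, ∅)]>
step 9: <S=∅, E={x↦clo(λx. (x x), {loop↦2}), loop↦2}, C=[x :: x :: AP], D=[(∅, {loop↦2}, ∅) :: (∅, ∅, ∅)]>
step 10: <S=[clo(λx. (x x), {loop↦2})], E={x↦clo(λx. (x x), {loop↦2}), loop↦2}, C=[x :: AP], D=[(∅, {loop↦2}, ∅) :: (∅, ∅, ∅)]>
step 11: <S=[clo(λx. (x x), {loop↦2}) :: clo(λx. (x x), {loop↦2})], E={x↦clo(λx. (x x), {loop↦2}), loop↦2}, C=[AP], D=[(∅, {loop↦2}, ∅) :: (∅, ∅, ∅)]>
step 12: <S=∅, E={x↦clo(λx. (x x), {loop↦2}), loop↦2}, C=[(x x)], D=[(∅, {x↦clo(λx. (x x), {loop↦2}), loop↦2}, ∅) :: (∅, {loop↦2}, ∅) :: (∅, ∅, ∅)]>
step 13: <S=∅, E={x↦clo(λx. (x x), {loop↦2}), loop↦2}, C=[x :: x :: AP], D=[(∅, {x↦clo(λx. (x x), {loop↦2}), loop↦2}, ∅) :: (∅, {loop↦2}, ∅) :: (∅, ∅, ∅)]>
step 14: <S=[clo(λx. (x x), {loop↦2})], E={x↦clo(λx. (x x), {loop↦2}), loop↦2}, C=[x :: AP], D=[(∅, {x↦clo(λx. (x x), {loop↦2}), loop↦2}, ∅) :: (∅, {loop↦2}, ∅) :: (∅, ∅, ∅)]>
step 15: <S=[clo(λx. (x x), {loop↦2}) :: clo(λx. (x x), {loop↦2})], E={x↦clo(λx. (x x), {loop↦2}), loop↦2}, C=[AP], D=[(∅, {x↦clo(λx. (x x), {loop↦2}), loop↦2}, ∅) :: (∅, {loop↦2}, ∅) :: (∅, ∅, ∅)]>
step 16: <S=∅, E={x↦clo(λx. (x x), {loop↦2}), loop↦2}, C=[(x x)], D=[(∅, {x↦clo(λx. (x x), {loop↦2}), loop↦2}, ∅) :: (∅, {x↦clo(λx. (x x), {loop↦2}), loop↦2}, ∅) :: (∅, {loop↦2}, ∅) :: (∅, ∅, ∅)]>
step 17: <S=∅, E={x↦clo(λx. (x x), {loop↦2}), loop↦2}, C=[x :: x :: AP], D=[(∅, {x↦clo(λx. (x x), {loop↦2}), loop↦2}, ∅) :: (∅, {x↦clo(λx. (x x), {loop↦2}), loop↦2}, ∅) :: (∅, {loop↦2}, ∅) :: (∅, ∅, ∅)]>
step 18: <S=[clo(λx. (x x), {loop↦2})], E={x↦clo(λx. (x x), {loop↦2}), loop↦2}, C=[x :: AP], D=[(∅, {x↦clo(λx. (x x), {loop↦2}), loop↦2}, ∅) :: (∅, {x↦clo(λx. (x x), {loop↦2}), loop↦2}, ∅) :: (∅, {loop↦2}, ∅) :: (∅, ∅, ∅)]>
→ 18 transitions taken and the configuration is still not final: no result within 18 steps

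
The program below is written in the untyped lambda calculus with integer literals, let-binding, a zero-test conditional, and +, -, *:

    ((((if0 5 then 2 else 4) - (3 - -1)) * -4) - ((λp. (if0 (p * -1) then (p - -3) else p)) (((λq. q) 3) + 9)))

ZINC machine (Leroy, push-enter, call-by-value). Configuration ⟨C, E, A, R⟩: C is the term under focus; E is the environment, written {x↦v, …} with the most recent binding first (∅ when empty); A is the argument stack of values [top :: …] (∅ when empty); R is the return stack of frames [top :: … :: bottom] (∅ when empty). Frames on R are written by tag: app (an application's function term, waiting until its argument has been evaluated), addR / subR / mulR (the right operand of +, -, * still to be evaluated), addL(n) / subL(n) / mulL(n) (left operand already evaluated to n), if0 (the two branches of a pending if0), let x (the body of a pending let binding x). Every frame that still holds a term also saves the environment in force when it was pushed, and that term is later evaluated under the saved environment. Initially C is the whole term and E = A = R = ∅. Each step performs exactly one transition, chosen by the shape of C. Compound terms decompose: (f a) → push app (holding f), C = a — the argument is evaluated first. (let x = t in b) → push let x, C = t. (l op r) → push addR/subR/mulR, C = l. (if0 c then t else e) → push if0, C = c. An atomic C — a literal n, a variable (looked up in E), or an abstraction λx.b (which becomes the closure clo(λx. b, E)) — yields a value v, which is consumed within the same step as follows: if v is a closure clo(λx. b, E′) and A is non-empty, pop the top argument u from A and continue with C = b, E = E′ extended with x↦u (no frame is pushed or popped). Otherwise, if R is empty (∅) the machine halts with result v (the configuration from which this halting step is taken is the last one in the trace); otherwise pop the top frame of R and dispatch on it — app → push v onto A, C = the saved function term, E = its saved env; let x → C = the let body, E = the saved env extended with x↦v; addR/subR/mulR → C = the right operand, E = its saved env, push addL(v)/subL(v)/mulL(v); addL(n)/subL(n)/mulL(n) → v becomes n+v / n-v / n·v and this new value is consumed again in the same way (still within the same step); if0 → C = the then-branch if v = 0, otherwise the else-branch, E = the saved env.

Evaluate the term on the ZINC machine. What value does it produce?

Answer: -12

Machine steps:
[0] ⟨C=((((if0 5 then 2 else 4) - (3 - -1)) * -4) - ((λp. (if0 (p * -1) then (p - -3) else p)) (((λq. q) 3) + 9))); E=∅; A=∅; R=∅⟩
[1] ⟨C=(((if0 5 then 2 else 4) - (3 - -1)) * -4); E=∅; A=∅; R=[subR]⟩
[2] ⟨C=((if0 5 then 2 else 4) - (3 - -1)); E=∅; A=∅; R=[mulR :: subR]⟩
[3] ⟨C=(if0 5 then 2 else 4); E=∅; A=∅; R=[subR :: mulR :: subR]⟩
[4] ⟨C=5; E=∅; A=∅; R=[if0 :: subR :: mulR :: subR]⟩
[5] ⟨C=4; E=∅; A=∅; R=[subR :: mulR :: subR]⟩
[6] ⟨C=(3 - -1); E=∅; A=∅; R=[subL(4) :: mulR :: subR]⟩
[7] ⟨C=3; E=∅; A=∅; R=[subR :: subL(4) :: mulR :: subR]⟩
[8] ⟨C=-1; E=∅; A=∅; R=[subL(3) :: subL(4) :: mulR :: subR]⟩
[9] ⟨C=-4; E=∅; A=∅; R=[mulL(0) :: subR]⟩
[10] ⟨C=((λp. (if0 (p * -1) then (p - -3) else p)) (((λq. q) 3) + 9)); E=∅; A=∅; R=[subL(0)]⟩
[11] ⟨C=(((λq. q) 3) + 9); E=∅; A=∅; R=[app :: subL(0)]⟩
[12] ⟨C=((λq. q) 3); E=∅; A=∅; R=[addR :: app :: subL(0)]⟩
[13] ⟨C=3; E=∅; A=∅; R=[app :: addR :: app :: subL(0)]⟩
[14] ⟨C=(λq. q); E=∅; A=[3]; R=[addR :: app :: subL(0)]⟩
[15] ⟨C=q; E={q↦3}; A=∅; R=[addR :: app :: subL(0)]⟩
[16] ⟨C=9; E=∅; A=∅; R=[addL(3) :: app :: subL(0)]⟩
[17] ⟨C=(λp. (if0 (p * -1) then (p - -3) else p)); E=∅; A=[12]; R=[subL(0)]⟩
[18] ⟨C=(if0 (p * -1) then (p - -3) else p); E={p↦12}; A=∅; R=[subL(0)]⟩
[19] ⟨C=(p * -1); E={p↦12}; A=∅; R=[if0 :: subL(0)]⟩
[20] ⟨C=p; E={p↦12}; A=∅; R=[mulR :: if0 :: subL(0)]⟩
[21] ⟨C=-1; E={p↦12}; A=∅; R=[mulL(12) :: if0 :: subL(0)]⟩
[22] ⟨C=p; E={p↦12}; A=∅; R=[subL(0)]⟩
→ final value -12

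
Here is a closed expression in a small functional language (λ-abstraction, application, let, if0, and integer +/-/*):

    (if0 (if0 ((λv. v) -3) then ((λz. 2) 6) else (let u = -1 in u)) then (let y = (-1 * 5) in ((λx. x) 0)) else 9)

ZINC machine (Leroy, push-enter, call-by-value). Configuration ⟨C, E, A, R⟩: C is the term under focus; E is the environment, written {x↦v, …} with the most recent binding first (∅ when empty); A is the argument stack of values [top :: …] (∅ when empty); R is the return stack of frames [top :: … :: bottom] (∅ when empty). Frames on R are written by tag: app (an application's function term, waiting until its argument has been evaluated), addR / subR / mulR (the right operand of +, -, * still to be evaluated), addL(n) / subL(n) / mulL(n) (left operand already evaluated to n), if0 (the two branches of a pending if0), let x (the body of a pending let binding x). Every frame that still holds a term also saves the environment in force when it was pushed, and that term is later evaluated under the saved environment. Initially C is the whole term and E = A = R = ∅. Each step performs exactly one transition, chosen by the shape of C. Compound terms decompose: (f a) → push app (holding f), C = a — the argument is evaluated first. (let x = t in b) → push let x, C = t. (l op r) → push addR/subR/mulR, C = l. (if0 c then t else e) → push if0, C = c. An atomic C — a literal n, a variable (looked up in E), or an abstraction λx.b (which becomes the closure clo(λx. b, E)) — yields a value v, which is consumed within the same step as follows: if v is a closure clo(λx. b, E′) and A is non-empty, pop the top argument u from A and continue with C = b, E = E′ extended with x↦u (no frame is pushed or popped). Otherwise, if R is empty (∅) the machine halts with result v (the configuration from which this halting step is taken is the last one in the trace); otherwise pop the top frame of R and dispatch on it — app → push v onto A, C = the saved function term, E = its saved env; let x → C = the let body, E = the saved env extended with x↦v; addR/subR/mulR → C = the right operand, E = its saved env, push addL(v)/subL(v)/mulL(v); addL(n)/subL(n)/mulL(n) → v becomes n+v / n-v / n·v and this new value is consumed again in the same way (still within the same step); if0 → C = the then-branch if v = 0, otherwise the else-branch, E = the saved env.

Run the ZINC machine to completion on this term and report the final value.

t=0: [C=(if0 (if0 ((λv. v) -3) then ((λz. 2) 6) else (let u = -1 in u)) then (let y = (-1 * 5) in ((λx. x) 0)) else 9) | E=∅ | A=∅ | R=∅]
t=1: [C=(if0 ((λv. v) -3) then ((λz. 2) 6) else (let u = -1 in u)) | E=∅ | A=∅ | R=[if0]]
t=2: [C=((λv. v) -3) | E=∅ | A=∅ | R=[if0 :: if0]]
t=3: [C=-3 | E=∅ | A=∅ | R=[app :: if0 :: if0]]
t=4: [C=(λv. v) | E=∅ | A=[-3] | R=[if0 :: if0]]
t=5: [C=v | E={v↦-3} | A=∅ | R=[if0 :: if0]]
t=6: [C=(let u = -1 in u) | E=∅ | A=∅ | R=[if0]]
t=7: [C=-1 | E=∅ | A=∅ | R=[let u :: if0]]
t=8: [C=u | E={u↦-1} | A=∅ | R=[if0]]
t=9: [C=9 | E=∅ | A=∅ | R=∅]
→ final value 9

Answer: 9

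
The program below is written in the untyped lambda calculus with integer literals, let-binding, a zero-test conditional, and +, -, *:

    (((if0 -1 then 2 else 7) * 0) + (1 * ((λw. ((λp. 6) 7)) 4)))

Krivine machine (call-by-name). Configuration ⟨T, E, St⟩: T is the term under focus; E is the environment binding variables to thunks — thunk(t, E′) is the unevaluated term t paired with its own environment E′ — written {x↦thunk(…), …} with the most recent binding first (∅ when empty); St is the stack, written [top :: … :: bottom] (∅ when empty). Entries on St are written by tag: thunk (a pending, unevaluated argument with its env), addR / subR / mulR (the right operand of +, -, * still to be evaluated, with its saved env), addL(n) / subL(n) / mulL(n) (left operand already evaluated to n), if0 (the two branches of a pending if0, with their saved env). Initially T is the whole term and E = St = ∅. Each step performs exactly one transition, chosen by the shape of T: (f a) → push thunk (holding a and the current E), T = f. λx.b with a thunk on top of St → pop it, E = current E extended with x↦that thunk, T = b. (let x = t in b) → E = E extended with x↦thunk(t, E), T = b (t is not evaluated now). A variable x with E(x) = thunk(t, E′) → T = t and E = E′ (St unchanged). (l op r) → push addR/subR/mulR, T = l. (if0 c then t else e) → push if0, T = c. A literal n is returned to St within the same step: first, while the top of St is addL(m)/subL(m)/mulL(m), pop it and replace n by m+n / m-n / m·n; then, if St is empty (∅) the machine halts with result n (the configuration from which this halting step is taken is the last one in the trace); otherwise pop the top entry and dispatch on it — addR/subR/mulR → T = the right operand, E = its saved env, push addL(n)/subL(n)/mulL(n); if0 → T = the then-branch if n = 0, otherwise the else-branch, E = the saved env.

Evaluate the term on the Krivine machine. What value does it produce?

Answer: 6

Machine steps:
0. ⟨T=(((if0 -1 then 2 else 7) * 0) + (1 * ((λw. ((λp. 6) 7)) 4))); E=∅; St=∅⟩
1. ⟨T=((if0 -1 then 2 else 7) * 0); E=∅; St=[addR]⟩
2. ⟨T=(if0 -1 then 2 else 7); E=∅; St=[mulR :: addR]⟩
3. ⟨T=-1; E=∅; St=[if0 :: mulR :: addR]⟩
4. ⟨T=7; E=∅; St=[mulR :: addR]⟩
5. ⟨T=0; E=∅; St=[mulL(7) :: addR]⟩
6. ⟨T=(1 * ((λw. ((λp. 6) 7)) 4)); E=∅; St=[addL(0)]⟩
7. ⟨T=1; E=∅; St=[mulR :: addL(0)]⟩
8. ⟨T=((λw. ((λp. 6) 7)) 4); E=∅; St=[mulL(1) :: addL(0)]⟩
9. ⟨T=(λw. ((λp. 6) 7)); E=∅; St=[thunk :: mulL(1) :: addL(0)]⟩
10. ⟨T=((λp. 6) 7); E={w↦thunk(4, ∅)}; St=[mulL(1) :: addL(0)]⟩
11. ⟨T=(λp. 6); E={w↦thunk(4, ∅)}; St=[thunk :: mulL(1) :: addL(0)]⟩
12. ⟨T=6; E={p↦thunk(7, {w↦thunk(4, ∅)}), w↦thunk(4, ∅)}; St=[mulL(1) :: addL(0)]⟩
→ final value 6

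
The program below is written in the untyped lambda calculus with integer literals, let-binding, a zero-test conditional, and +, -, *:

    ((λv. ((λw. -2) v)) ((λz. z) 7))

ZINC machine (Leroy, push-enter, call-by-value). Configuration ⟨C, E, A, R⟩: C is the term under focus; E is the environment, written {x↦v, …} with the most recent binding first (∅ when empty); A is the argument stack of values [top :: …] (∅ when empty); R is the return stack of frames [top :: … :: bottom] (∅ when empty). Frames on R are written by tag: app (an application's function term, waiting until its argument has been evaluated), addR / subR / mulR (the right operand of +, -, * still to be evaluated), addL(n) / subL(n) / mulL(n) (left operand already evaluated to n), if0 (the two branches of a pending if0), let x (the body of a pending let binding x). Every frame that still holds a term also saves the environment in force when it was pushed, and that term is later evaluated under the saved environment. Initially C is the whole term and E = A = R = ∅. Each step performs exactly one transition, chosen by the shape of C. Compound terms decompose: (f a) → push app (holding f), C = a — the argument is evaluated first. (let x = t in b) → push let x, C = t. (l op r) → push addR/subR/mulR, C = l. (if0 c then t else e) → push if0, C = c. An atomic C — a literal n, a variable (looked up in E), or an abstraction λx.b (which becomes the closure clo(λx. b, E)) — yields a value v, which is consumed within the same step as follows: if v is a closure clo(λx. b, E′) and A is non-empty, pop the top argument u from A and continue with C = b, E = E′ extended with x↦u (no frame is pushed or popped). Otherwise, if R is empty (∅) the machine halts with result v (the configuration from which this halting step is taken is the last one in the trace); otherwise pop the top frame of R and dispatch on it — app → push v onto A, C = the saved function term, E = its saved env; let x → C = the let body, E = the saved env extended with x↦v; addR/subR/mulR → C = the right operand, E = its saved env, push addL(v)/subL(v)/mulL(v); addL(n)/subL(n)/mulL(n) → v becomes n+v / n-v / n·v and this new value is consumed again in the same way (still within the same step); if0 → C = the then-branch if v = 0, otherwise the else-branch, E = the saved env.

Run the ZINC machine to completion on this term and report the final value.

Answer: -2

Derivation:
0. [C=((λv. ((λw. -2) v)) ((λz. z) 7)) | E=∅ | A=∅ | R=∅]
1. [C=((λz. z) 7) | E=∅ | A=∅ | R=[app]]
2. [C=7 | E=∅ | A=∅ | R=[app :: app]]
3. [C=(λz. z) | E=∅ | A=[7] | R=[app]]
4. [C=z | E={z↦7} | A=∅ | R=[app]]
5. [C=(λv. ((λw. -2) v)) | E=∅ | A=[7] | R=∅]
6. [C=((λw. -2) v) | E={v↦7} | A=∅ | R=∅]
7. [C=v | E={v↦7} | A=∅ | R=[app]]
8. [C=(λw. -2) | E={v↦7} | A=[7] | R=∅]
9. [C=-2 | E={w↦7, v↦7} | A=∅ | R=∅]
→ final value -2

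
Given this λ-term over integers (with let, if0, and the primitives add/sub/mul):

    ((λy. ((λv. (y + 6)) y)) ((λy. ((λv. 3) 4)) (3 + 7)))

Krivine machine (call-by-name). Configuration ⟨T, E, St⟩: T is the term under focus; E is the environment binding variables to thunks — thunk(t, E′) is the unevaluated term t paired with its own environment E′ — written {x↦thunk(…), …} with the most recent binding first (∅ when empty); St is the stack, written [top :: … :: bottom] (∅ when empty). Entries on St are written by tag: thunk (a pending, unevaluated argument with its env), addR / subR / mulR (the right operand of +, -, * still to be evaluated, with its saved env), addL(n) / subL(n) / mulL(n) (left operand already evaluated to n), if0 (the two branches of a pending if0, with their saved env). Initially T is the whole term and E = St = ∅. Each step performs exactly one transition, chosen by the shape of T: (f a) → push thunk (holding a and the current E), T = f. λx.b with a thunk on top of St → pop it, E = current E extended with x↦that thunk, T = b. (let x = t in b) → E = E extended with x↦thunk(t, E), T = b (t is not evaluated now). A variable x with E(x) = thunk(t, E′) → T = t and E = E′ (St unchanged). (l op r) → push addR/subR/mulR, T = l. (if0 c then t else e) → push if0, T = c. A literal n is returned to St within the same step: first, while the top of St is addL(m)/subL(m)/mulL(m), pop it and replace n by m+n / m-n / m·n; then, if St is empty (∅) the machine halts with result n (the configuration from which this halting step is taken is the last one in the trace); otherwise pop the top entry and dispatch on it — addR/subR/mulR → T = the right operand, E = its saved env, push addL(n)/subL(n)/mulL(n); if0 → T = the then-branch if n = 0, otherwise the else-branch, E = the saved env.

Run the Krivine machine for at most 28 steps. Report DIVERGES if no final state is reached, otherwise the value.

t=0: <T=((λy. ((λv. (y + 6)) y)) ((λy. ((λv. 3) 4)) (3 + 7))), E=∅, St=∅>
t=1: <T=(λy. ((λv. (y + 6)) y)), E=∅, St=[thunk]>
t=2: <T=((λv. (y + 6)) y), E={y↦thunk(((λy. ((λv. 3) 4)) (3 + 7)), ∅)}, St=∅>
t=3: <T=(λv. (y + 6)), E={y↦thunk(((λy. ((λv. 3) 4)) (3 + 7)), ∅)}, St=[thunk]>
t=4: <T=(y + 6), E={v↦thunk(y, {y↦thunk(((λy. ((λv. 3) 4)) (3 + 7)), ∅)}), y↦thunk(((λy. ((λv. 3) 4)) (3 + 7)), ∅)}, St=∅>
t=5: <T=y, E={v↦thunk(y, {y↦thunk(((λy. ((λv. 3) 4)) (3 + 7)), ∅)}), y↦thunk(((λy. ((λv. 3) 4)) (3 + 7)), ∅)}, St=[addR]>
t=6: <T=((λy. ((λv. 3) 4)) (3 + 7)), E=∅, St=[addR]>
t=7: <T=(λy. ((λv. 3) 4)), E=∅, St=[thunk :: addR]>
t=8: <T=((λv. 3) 4), E={y↦thunk((3 + 7), ∅)}, St=[addR]>
t=9: <T=(λv. 3), E={y↦thunk((3 + 7), ∅)}, St=[thunk :: addR]>
t=10: <T=3, E={v↦thunk(4, {y↦thunk((3 + 7), ∅)}), y↦thunk((3 + 7), ∅)}, St=[addR]>
t=11: <T=6, E={v↦thunk(y, {y↦thunk(((λy. ((λv. 3) 4)) (3 + 7)), ∅)}), y↦thunk(((λy. ((λv. 3) 4)) (3 + 7)), ∅)}, St=[addL(3)]>
→ final value 9

Answer: 9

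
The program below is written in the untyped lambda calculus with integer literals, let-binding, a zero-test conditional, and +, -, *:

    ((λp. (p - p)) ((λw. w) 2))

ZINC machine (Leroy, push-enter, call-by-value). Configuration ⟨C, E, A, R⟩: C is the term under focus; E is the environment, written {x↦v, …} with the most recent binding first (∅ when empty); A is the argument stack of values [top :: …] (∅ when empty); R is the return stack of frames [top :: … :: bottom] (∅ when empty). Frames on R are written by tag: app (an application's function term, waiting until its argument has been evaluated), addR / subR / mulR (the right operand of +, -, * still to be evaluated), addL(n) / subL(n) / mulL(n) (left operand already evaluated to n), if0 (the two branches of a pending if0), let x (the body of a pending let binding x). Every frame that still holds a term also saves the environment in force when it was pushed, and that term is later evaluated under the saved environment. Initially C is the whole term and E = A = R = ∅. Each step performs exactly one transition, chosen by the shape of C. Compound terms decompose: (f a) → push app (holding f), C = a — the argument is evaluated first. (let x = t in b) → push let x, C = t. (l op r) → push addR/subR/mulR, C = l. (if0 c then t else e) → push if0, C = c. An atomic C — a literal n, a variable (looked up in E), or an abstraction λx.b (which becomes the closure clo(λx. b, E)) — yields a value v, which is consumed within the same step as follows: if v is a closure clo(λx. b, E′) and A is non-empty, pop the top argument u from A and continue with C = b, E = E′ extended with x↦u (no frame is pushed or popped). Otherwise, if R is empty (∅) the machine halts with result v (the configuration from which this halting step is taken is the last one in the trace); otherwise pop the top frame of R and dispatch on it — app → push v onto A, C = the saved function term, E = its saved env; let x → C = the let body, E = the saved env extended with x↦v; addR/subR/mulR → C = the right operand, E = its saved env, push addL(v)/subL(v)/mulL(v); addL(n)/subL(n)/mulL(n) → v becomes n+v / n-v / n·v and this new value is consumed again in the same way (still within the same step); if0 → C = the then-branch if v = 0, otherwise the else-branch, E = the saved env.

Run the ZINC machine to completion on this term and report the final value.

0. <C=((λp. (p - p)) ((λw. w) 2)), E=∅, A=∅, R=∅>
1. <C=((λw. w) 2), E=∅, A=∅, R=[app]>
2. <C=2, E=∅, A=∅, R=[app :: app]>
3. <C=(λw. w), E=∅, A=[2], R=[app]>
4. <C=w, E={w↦2}, A=∅, R=[app]>
5. <C=(λp. (p - p)), E=∅, A=[2], R=∅>
6. <C=(p - p), E={p↦2}, A=∅, R=∅>
7. <C=p, E={p↦2}, A=∅, R=[subR]>
8. <C=p, E={p↦2}, A=∅, R=[subL(2)]>
→ final value 0

Answer: 0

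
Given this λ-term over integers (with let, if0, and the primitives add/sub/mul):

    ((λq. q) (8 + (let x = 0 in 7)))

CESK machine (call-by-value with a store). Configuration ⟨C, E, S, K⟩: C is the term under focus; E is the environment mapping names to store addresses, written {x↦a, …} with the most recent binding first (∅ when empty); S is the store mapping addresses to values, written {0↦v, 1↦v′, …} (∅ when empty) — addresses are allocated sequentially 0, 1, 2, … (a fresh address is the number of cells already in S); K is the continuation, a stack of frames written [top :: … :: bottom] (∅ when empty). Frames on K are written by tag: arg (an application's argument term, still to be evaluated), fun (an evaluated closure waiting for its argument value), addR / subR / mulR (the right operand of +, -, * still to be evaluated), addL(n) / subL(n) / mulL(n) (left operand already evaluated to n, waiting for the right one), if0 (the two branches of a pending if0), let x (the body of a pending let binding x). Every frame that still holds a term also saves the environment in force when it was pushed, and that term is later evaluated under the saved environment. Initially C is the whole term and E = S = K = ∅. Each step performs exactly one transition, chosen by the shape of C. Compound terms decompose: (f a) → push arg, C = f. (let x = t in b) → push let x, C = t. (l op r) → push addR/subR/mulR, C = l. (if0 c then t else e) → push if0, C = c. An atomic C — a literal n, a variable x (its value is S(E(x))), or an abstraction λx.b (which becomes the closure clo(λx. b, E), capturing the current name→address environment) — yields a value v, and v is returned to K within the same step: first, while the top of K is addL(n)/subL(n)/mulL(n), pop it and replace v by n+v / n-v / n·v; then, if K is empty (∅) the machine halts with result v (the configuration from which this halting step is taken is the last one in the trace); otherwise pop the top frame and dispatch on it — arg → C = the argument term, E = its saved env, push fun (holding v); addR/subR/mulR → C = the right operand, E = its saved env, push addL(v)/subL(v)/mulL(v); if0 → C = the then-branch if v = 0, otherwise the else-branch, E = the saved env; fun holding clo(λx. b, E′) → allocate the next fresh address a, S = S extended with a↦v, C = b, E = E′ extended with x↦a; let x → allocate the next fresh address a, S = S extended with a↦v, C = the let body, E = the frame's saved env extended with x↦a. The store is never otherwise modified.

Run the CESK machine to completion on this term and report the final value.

Answer: 15

Execution trace:
t=0: [C=((λq. q) (8 + (let x = 0 in 7))) | E=∅ | S=∅ | K=∅]
t=1: [C=(λq. q) | E=∅ | S=∅ | K=[arg]]
t=2: [C=(8 + (let x = 0 in 7)) | E=∅ | S=∅ | K=[fun]]
t=3: [C=8 | E=∅ | S=∅ | K=[addR :: fun]]
t=4: [C=(let x = 0 in 7) | E=∅ | S=∅ | K=[addL(8) :: fun]]
t=5: [C=0 | E=∅ | S=∅ | K=[let x :: addL(8) :: fun]]
t=6: [C=7 | E={x↦0} | S={0↦0} | K=[addL(8) :: fun]]
t=7: [C=q | E={q↦1} | S={0↦0, 1↦15} | K=∅]
→ final value 15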